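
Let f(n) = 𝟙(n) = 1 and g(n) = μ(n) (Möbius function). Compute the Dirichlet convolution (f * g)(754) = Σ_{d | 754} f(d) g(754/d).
(𝟙 * μ)(754) = 0

Divisors of 754: [1, 2, 13, 26, 29, 58, 377, 754]. For each d | 754:
  d = 1: 𝟙(1) · μ(754/1) = 1 · -1 = -1
  d = 2: 𝟙(2) · μ(754/2) = 1 · 1 = 1
  d = 13: 𝟙(13) · μ(754/13) = 1 · 1 = 1
  d = 26: 𝟙(26) · μ(754/26) = 1 · -1 = -1
  d = 29: 𝟙(29) · μ(754/29) = 1 · 1 = 1
  d = 58: 𝟙(58) · μ(754/58) = 1 · -1 = -1
  d = 377: 𝟙(377) · μ(754/377) = 1 · -1 = -1
  d = 754: 𝟙(754) · μ(754/754) = 1 · 1 = 1
Summing: (𝟙 * μ)(754) = -1 + 1 + 1 + -1 + 1 + -1 + -1 + 1 = 0.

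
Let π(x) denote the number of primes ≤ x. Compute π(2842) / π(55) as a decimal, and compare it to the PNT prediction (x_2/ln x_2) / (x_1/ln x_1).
π(2842)/π(55) = 412/16 ≈ 25.7500;  PNT prediction ≈ 26.0391.

π(55) = 16 and π(2842) = 412, so π(2842)/π(55) ≈ 25.7500. The PNT-predicted ratio is (2842/ln(2842)) / (55/ln(55)) ≈ 26.0391. The two agree to within a few percent, as expected.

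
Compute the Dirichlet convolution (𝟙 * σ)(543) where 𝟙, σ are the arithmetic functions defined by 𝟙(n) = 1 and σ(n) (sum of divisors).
(𝟙 * σ)(543) = 915

Divisors of 543: [1, 3, 181, 543]. For each d | 543:
  d = 1: 𝟙(1) · σ(543/1) = 1 · 728 = 728
  d = 3: 𝟙(3) · σ(543/3) = 1 · 182 = 182
  d = 181: 𝟙(181) · σ(543/181) = 1 · 4 = 4
  d = 543: 𝟙(543) · σ(543/543) = 1 · 1 = 1
Summing: (𝟙 * σ)(543) = 728 + 182 + 4 + 1 = 915.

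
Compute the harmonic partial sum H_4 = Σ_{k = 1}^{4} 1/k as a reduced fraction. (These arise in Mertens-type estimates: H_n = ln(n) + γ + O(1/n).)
H_4 = 25/12

Direct summation: H_4 = 1 + 1/2 + ... + 1/4. The least common denominator is lcm(1, ..., 4) = 12; over this denominator the numerator is 12 + 6 + 4 + 3 = 25, so H_4 = 25/12 (already in lowest terms) ≈ 2.08333. (The PNT-adjacent estimate ln(4) + γ ≈ 1.96351 matches within O(1/n).)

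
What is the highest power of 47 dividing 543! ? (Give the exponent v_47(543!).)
v_47(543!) = 11

Legendre's formula: v_p(n!) = Σ_{k ≥ 1} ⌊n / p^k⌋. For p = 47, n = 543, the terms are:
  ⌊543/47^1⌋ = ⌊543/47⌋ = 11
(the next term ⌊543/47^2⌋ = 0, terminating the sum). Summing: v_47(543!) = 11 = 11.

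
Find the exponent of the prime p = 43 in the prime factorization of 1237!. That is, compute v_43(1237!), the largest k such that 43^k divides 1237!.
v_43(1237!) = 28

Legendre's formula: v_p(n!) = Σ_{k ≥ 1} ⌊n / p^k⌋. For p = 43, n = 1237, the terms are:
  ⌊1237/43^1⌋ = ⌊1237/43⌋ = 28
(the next term ⌊1237/43^2⌋ = 0, terminating the sum). Summing: v_43(1237!) = 28 = 28.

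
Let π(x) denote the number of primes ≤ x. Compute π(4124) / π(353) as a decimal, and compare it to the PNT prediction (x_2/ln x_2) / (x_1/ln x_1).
π(4124)/π(353) = 566/71 ≈ 7.9718;  PNT prediction ≈ 8.2330.

π(353) = 71 and π(4124) = 566, so π(4124)/π(353) ≈ 7.9718. The PNT-predicted ratio is (4124/ln(4124)) / (353/ln(353)) ≈ 8.2330. The two agree to within a few percent, as expected.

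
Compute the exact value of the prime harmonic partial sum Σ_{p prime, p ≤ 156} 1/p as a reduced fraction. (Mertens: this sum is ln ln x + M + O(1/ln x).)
Σ 1/p = 426559540131011718238816115585684956391671166781102121476137/225319534991831177328890236228992001350685163362356544091910

π(156) = 36, so the primes ≤ 156 are [2, 3, 5, 7, 11, 13, 17, 19, 23, 29, 31, 37, 41, 43, 47, 53, 59, 61, 67, 71, 73, 79, 83, 89, 97, 101, 103, 107, 109, 113, 127, 131, 137, 139, 149, 151]. Summing 1/p over these primes: 426559540131011718238816115585684956391671166781102121476137/225319534991831177328890236228992001350685163362356544091910 ≈ 1.8931. Mertens estimate ln ln(156) + 0.2615 ≈ 1.8809.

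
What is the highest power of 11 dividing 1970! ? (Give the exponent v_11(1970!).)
v_11(1970!) = 196

Legendre's formula: v_p(n!) = Σ_{k ≥ 1} ⌊n / p^k⌋. For p = 11, n = 1970, the terms are:
  ⌊1970/11^1⌋ = ⌊1970/11⌋ = 179
  ⌊1970/11^2⌋ = ⌊1970/121⌋ = 16
  ⌊1970/11^3⌋ = ⌊1970/1331⌋ = 1
(the next term ⌊1970/11^4⌋ = 0, terminating the sum). Summing: v_11(1970!) = 179 + 16 + 1 = 196.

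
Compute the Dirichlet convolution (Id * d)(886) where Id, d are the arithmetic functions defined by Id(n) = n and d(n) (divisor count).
(Id * d)(886) = 1780

Divisors of 886: [1, 2, 443, 886]. For each d | 886:
  d = 1: Id(1) · d(886/1) = 1 · 4 = 4
  d = 2: Id(2) · d(886/2) = 2 · 2 = 4
  d = 443: Id(443) · d(886/443) = 443 · 2 = 886
  d = 886: Id(886) · d(886/886) = 886 · 1 = 886
Summing: (Id * d)(886) = 4 + 4 + 886 + 886 = 1780.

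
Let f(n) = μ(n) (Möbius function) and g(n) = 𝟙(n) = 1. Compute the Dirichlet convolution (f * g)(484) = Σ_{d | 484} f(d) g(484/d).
(μ * 𝟙)(484) = 0

Divisors of 484: [1, 2, 4, 11, 22, 44, 121, 242, 484]. For each d | 484:
  d = 1: μ(1) · 𝟙(484/1) = 1 · 1 = 1
  d = 2: μ(2) · 𝟙(484/2) = -1 · 1 = -1
  d = 4: μ(4) · 𝟙(484/4) = 0 · 1 = 0
  d = 11: μ(11) · 𝟙(484/11) = -1 · 1 = -1
  d = 22: μ(22) · 𝟙(484/22) = 1 · 1 = 1
  d = 44: μ(44) · 𝟙(484/44) = 0 · 1 = 0
  d = 121: μ(121) · 𝟙(484/121) = 0 · 1 = 0
  d = 242: μ(242) · 𝟙(484/242) = 0 · 1 = 0
  d = 484: μ(484) · 𝟙(484/484) = 0 · 1 = 0
Summing: (μ * 𝟙)(484) = 1 + -1 + 0 + -1 + 1 + 0 + 0 + 0 + 0 = 0.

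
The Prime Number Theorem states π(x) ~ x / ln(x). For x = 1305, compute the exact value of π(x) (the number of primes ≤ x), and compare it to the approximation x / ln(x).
π(1305) = 213;  x/ln(x) ≈ 181.91;  relative error ≈ 14.60%.

Directly count primes up to 1305: π(1305) = 213. The PNT approximation gives 1305/ln(1305) ≈ 1305/7.17396 ≈ 181.91. Relative error (π(x) − x/ln(x)) / π(x) ≈ 14.60%; the approximation is known to undercount slightly (Li(x) is a better estimate).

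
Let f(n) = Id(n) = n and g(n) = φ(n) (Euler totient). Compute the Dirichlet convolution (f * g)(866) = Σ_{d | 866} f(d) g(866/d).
(Id * φ)(866) = 2595

Divisors of 866: [1, 2, 433, 866]. For each d | 866:
  d = 1: Id(1) · φ(866/1) = 1 · 432 = 432
  d = 2: Id(2) · φ(866/2) = 2 · 432 = 864
  d = 433: Id(433) · φ(866/433) = 433 · 1 = 433
  d = 866: Id(866) · φ(866/866) = 866 · 1 = 866
Summing: (Id * φ)(866) = 432 + 864 + 433 + 866 = 2595.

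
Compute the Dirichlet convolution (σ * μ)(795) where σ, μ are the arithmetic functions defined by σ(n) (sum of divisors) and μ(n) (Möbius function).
(σ * μ)(795) = 795

Divisors of 795: [1, 3, 5, 15, 53, 159, 265, 795]. For each d | 795:
  d = 1: σ(1) · μ(795/1) = 1 · -1 = -1
  d = 3: σ(3) · μ(795/3) = 4 · 1 = 4
  d = 5: σ(5) · μ(795/5) = 6 · 1 = 6
  d = 15: σ(15) · μ(795/15) = 24 · -1 = -24
  d = 53: σ(53) · μ(795/53) = 54 · 1 = 54
  d = 159: σ(159) · μ(795/159) = 216 · -1 = -216
  d = 265: σ(265) · μ(795/265) = 324 · -1 = -324
  d = 795: σ(795) · μ(795/795) = 1296 · 1 = 1296
Summing: (σ * μ)(795) = -1 + 4 + 6 + -24 + 54 + -216 + -324 + 1296 = 795.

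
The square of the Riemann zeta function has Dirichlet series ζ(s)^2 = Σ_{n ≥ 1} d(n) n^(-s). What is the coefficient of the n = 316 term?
d(316) = 6

ζ(s)^2 = (Σ 1/m^s)(Σ 1/k^s). The coefficient of 1/n^s in the product is the number of ordered pairs (m, k) with mk = n, which equals d(n). For n = 316, divisors are [1, 2, 4, 79, 158, 316], so d(316) = 6.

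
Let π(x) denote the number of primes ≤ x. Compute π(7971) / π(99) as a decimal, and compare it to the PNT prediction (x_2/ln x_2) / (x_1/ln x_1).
π(7971)/π(99) = 1006/25 ≈ 40.2400;  PNT prediction ≈ 41.1837.

π(99) = 25 and π(7971) = 1006, so π(7971)/π(99) ≈ 40.2400. The PNT-predicted ratio is (7971/ln(7971)) / (99/ln(99)) ≈ 41.1837. The two agree to within a few percent, as expected.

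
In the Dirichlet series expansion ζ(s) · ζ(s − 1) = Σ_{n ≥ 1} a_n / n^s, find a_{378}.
σ(378) = 960

In the product (Σ m^0/m^s)(Σ k / k^s) = Σ (Σ_{d | n} d) / n^s, the coefficient of 1/n^s is σ(n) = Σ_{d | n} d. For n = 378, divisors are [1, 2, 3, 6, 7, 9, 14, 18, 21, 27, 42, 54, 63, 126, 189, 378]; summing: σ(378) = 960.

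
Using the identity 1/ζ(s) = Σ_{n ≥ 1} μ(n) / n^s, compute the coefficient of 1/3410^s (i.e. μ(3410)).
μ(3410) = 1

Factor n = 3410 = 2 · 5 · 11 · 31. μ(n) = 0 if any exponent ≥ 2 (not squarefree); otherwise μ(n) = (−1)^{ω(n)} where ω(n) is the number of distinct prime factors. Applying: μ(3410) = 1.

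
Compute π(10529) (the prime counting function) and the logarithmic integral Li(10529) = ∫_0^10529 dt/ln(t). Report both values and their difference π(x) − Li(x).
π(10529) = 1287;  Li(10529) ≈ 1303.41;  π(x) − Li(x) ≈ -16.41.

Direct count of primes ≤ 10529 gives π(10529) = 1287. Numerical evaluation of the logarithmic integral gives Li(10529) ≈ 1303.41. The difference π(x) − Li(x) ≈ -16.41 is typically negative for small/moderate x (Li(x) overestimates), though Littlewood's theorem shows this sign changes infinitely often.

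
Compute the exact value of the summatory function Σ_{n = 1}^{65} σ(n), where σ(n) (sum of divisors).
Σ_{n ≤ 65} σ(n) = 3487

Compute σ(n) for each 1 ≤ n ≤ 65: σ(1) = 1, σ(2) = 3, σ(3) = 4, σ(4) = 7, σ(5) = 6, σ(6) = 12, σ(7) = 8, σ(8) = 15, σ(9) = 13, σ(10) = 18, σ(11) = 12, σ(12) = 28, σ(13) = 14, σ(14) = 24, σ(15) = 24, σ(16) = 31, σ(17) = 18, σ(18) = 39, σ(19) = 20, σ(20) = 42, σ(21) = 32, σ(22) = 36, σ(23) = 24, σ(24) = 60, σ(25) = 31, σ(26) = 42, σ(27) = 40, σ(28) = 56, σ(29) = 30, σ(30) = 72, σ(31) = 32, σ(32) = 63, σ(33) = 48, σ(34) = 54, σ(35) = 48, σ(36) = 91, σ(37) = 38, σ(38) = 60, σ(39) = 56, σ(40) = 90, σ(41) = 42, σ(42) = 96, σ(43) = 44, σ(44) = 84, σ(45) = 78, σ(46) = 72, σ(47) = 48, σ(48) = 124, σ(49) = 57, σ(50) = 93, σ(51) = 72, σ(52) = 98, σ(53) = 54, σ(54) = 120, σ(55) = 72, σ(56) = 120, σ(57) = 80, σ(58) = 90, σ(59) = 60, σ(60) = 168, σ(61) = 62, σ(62) = 96, σ(63) = 104, σ(64) = 127, σ(65) = 84. Summing all 65 values: 3487. (Average order: Σ_{n ≤ x} σ(n) ~ (π²/12) x². For x = 65, (π²/12)·65² ≈ 3474.92.)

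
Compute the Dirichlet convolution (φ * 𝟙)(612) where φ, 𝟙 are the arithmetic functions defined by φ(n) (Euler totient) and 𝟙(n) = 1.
(φ * 𝟙)(612) = 612

Divisors of 612: [1, 2, 3, 4, 6, 9, 12, 17, 18, 34, 36, 51, 68, 102, 153, 204, 306, 612]. For each d | 612:
  d = 1: φ(1) · 𝟙(612/1) = 1 · 1 = 1
  d = 2: φ(2) · 𝟙(612/2) = 1 · 1 = 1
  d = 3: φ(3) · 𝟙(612/3) = 2 · 1 = 2
  d = 4: φ(4) · 𝟙(612/4) = 2 · 1 = 2
  d = 6: φ(6) · 𝟙(612/6) = 2 · 1 = 2
  d = 9: φ(9) · 𝟙(612/9) = 6 · 1 = 6
  d = 12: φ(12) · 𝟙(612/12) = 4 · 1 = 4
  d = 17: φ(17) · 𝟙(612/17) = 16 · 1 = 16
  d = 18: φ(18) · 𝟙(612/18) = 6 · 1 = 6
  d = 34: φ(34) · 𝟙(612/34) = 16 · 1 = 16
  d = 36: φ(36) · 𝟙(612/36) = 12 · 1 = 12
  d = 51: φ(51) · 𝟙(612/51) = 32 · 1 = 32
  d = 68: φ(68) · 𝟙(612/68) = 32 · 1 = 32
  d = 102: φ(102) · 𝟙(612/102) = 32 · 1 = 32
  d = 153: φ(153) · 𝟙(612/153) = 96 · 1 = 96
  d = 204: φ(204) · 𝟙(612/204) = 64 · 1 = 64
  d = 306: φ(306) · 𝟙(612/306) = 96 · 1 = 96
  d = 612: φ(612) · 𝟙(612/612) = 192 · 1 = 192
Summing: (φ * 𝟙)(612) = 1 + 1 + 2 + 2 + 2 + 6 + 4 + 16 + 6 + 16 + 12 + 32 + 32 + 32 + 96 + 64 + 96 + 192 = 612.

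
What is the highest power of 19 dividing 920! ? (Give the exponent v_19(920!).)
v_19(920!) = 50

Legendre's formula: v_p(n!) = Σ_{k ≥ 1} ⌊n / p^k⌋. For p = 19, n = 920, the terms are:
  ⌊920/19^1⌋ = ⌊920/19⌋ = 48
  ⌊920/19^2⌋ = ⌊920/361⌋ = 2
(the next term ⌊920/19^3⌋ = 0, terminating the sum). Summing: v_19(920!) = 48 + 2 = 50.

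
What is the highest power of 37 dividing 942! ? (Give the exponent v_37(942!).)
v_37(942!) = 25

Legendre's formula: v_p(n!) = Σ_{k ≥ 1} ⌊n / p^k⌋. For p = 37, n = 942, the terms are:
  ⌊942/37^1⌋ = ⌊942/37⌋ = 25
(the next term ⌊942/37^2⌋ = 0, terminating the sum). Summing: v_37(942!) = 25 = 25.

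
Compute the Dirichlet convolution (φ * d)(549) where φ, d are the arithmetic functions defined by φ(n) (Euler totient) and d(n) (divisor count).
(φ * d)(549) = 806

Divisors of 549: [1, 3, 9, 61, 183, 549]. For each d | 549:
  d = 1: φ(1) · d(549/1) = 1 · 6 = 6
  d = 3: φ(3) · d(549/3) = 2 · 4 = 8
  d = 9: φ(9) · d(549/9) = 6 · 2 = 12
  d = 61: φ(61) · d(549/61) = 60 · 3 = 180
  d = 183: φ(183) · d(549/183) = 120 · 2 = 240
  d = 549: φ(549) · d(549/549) = 360 · 1 = 360
Summing: (φ * d)(549) = 6 + 8 + 12 + 180 + 240 + 360 = 806.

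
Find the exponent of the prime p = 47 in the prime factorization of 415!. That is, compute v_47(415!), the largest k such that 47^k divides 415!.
v_47(415!) = 8

Legendre's formula: v_p(n!) = Σ_{k ≥ 1} ⌊n / p^k⌋. For p = 47, n = 415, the terms are:
  ⌊415/47^1⌋ = ⌊415/47⌋ = 8
(the next term ⌊415/47^2⌋ = 0, terminating the sum). Summing: v_47(415!) = 8 = 8.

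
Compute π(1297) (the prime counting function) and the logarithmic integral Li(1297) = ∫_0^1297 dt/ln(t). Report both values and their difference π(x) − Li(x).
π(1297) = 211;  Li(1297) ≈ 219.78;  π(x) − Li(x) ≈ -8.78.

Direct count of primes ≤ 1297 gives π(1297) = 211. Numerical evaluation of the logarithmic integral gives Li(1297) ≈ 219.78. The difference π(x) − Li(x) ≈ -8.78 is typically negative for small/moderate x (Li(x) overestimates), though Littlewood's theorem shows this sign changes infinitely often.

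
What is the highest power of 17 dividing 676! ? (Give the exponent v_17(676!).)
v_17(676!) = 41

Legendre's formula: v_p(n!) = Σ_{k ≥ 1} ⌊n / p^k⌋. For p = 17, n = 676, the terms are:
  ⌊676/17^1⌋ = ⌊676/17⌋ = 39
  ⌊676/17^2⌋ = ⌊676/289⌋ = 2
(the next term ⌊676/17^3⌋ = 0, terminating the sum). Summing: v_17(676!) = 39 + 2 = 41.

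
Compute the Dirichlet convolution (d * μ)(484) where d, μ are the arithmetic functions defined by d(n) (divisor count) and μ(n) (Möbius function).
(d * μ)(484) = 1

Divisors of 484: [1, 2, 4, 11, 22, 44, 121, 242, 484]. For each d | 484:
  d = 1: d(1) · μ(484/1) = 1 · 0 = 0
  d = 2: d(2) · μ(484/2) = 2 · 0 = 0
  d = 4: d(4) · μ(484/4) = 3 · 0 = 0
  d = 11: d(11) · μ(484/11) = 2 · 0 = 0
  d = 22: d(22) · μ(484/22) = 4 · 1 = 4
  d = 44: d(44) · μ(484/44) = 6 · -1 = -6
  d = 121: d(121) · μ(484/121) = 3 · 0 = 0
  d = 242: d(242) · μ(484/242) = 6 · -1 = -6
  d = 484: d(484) · μ(484/484) = 9 · 1 = 9
Summing: (d * μ)(484) = 0 + 0 + 0 + 0 + 4 + -6 + 0 + -6 + 9 = 1.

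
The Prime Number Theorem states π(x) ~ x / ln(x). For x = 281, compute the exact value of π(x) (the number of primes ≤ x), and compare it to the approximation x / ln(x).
π(281) = 60;  x/ln(x) ≈ 49.84;  relative error ≈ 16.94%.

Directly count primes up to 281: π(281) = 60. The PNT approximation gives 281/ln(281) ≈ 281/5.63835 ≈ 49.84. Relative error (π(x) − x/ln(x)) / π(x) ≈ 16.94%; the approximation is known to undercount slightly (Li(x) is a better estimate).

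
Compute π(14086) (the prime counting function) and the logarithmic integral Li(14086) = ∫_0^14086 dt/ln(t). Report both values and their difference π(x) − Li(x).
π(14086) = 1661;  Li(14086) ≈ 1681.26;  π(x) − Li(x) ≈ -20.26.

Direct count of primes ≤ 14086 gives π(14086) = 1661. Numerical evaluation of the logarithmic integral gives Li(14086) ≈ 1681.26. The difference π(x) − Li(x) ≈ -20.26 is typically negative for small/moderate x (Li(x) overestimates), though Littlewood's theorem shows this sign changes infinitely often.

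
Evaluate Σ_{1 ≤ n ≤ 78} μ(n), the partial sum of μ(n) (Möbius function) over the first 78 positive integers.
Σ_{n ≤ 78} μ(n) = -3

Compute μ(n) for each 1 ≤ n ≤ 78: μ(1) = 1, μ(2) = -1, μ(3) = -1, μ(4) = 0, μ(5) = -1, μ(6) = 1, μ(7) = -1, μ(8) = 0, μ(9) = 0, μ(10) = 1, μ(11) = -1, μ(12) = 0, μ(13) = -1, μ(14) = 1, μ(15) = 1, μ(16) = 0, μ(17) = -1, μ(18) = 0, μ(19) = -1, μ(20) = 0, μ(21) = 1, μ(22) = 1, μ(23) = -1, μ(24) = 0, μ(25) = 0, μ(26) = 1, μ(27) = 0, μ(28) = 0, μ(29) = -1, μ(30) = -1, μ(31) = -1, μ(32) = 0, μ(33) = 1, μ(34) = 1, μ(35) = 1, μ(36) = 0, μ(37) = -1, μ(38) = 1, μ(39) = 1, μ(40) = 0, μ(41) = -1, μ(42) = -1, μ(43) = -1, μ(44) = 0, μ(45) = 0, μ(46) = 1, μ(47) = -1, μ(48) = 0, μ(49) = 0, μ(50) = 0, μ(51) = 1, μ(52) = 0, μ(53) = -1, μ(54) = 0, μ(55) = 1, μ(56) = 0, μ(57) = 1, μ(58) = 1, μ(59) = -1, μ(60) = 0, μ(61) = -1, μ(62) = 1, μ(63) = 0, μ(64) = 0, μ(65) = 1, μ(66) = -1, μ(67) = -1, μ(68) = 0, μ(69) = 1, μ(70) = -1, μ(71) = -1, μ(72) = 0, μ(73) = -1, μ(74) = 1, μ(75) = 0, μ(76) = 0, μ(77) = 1, μ(78) = -1. Summing all 78 values: -3. (Mertens function M(x) = Σ_{n ≤ x} μ(n); on average M(x) should be small (PNT ⟺ M(x) = o(x)).)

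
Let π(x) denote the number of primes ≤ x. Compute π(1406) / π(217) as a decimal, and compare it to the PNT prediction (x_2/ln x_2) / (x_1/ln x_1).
π(1406)/π(217) = 222/47 ≈ 4.7234;  PNT prediction ≈ 4.8090.

π(217) = 47 and π(1406) = 222, so π(1406)/π(217) ≈ 4.7234. The PNT-predicted ratio is (1406/ln(1406)) / (217/ln(217)) ≈ 4.8090. The two agree to within a few percent, as expected.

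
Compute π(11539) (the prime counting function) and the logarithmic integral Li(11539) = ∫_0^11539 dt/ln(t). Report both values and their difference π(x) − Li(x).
π(11539) = 1390;  Li(11539) ≈ 1411.92;  π(x) − Li(x) ≈ -21.92.

Direct count of primes ≤ 11539 gives π(11539) = 1390. Numerical evaluation of the logarithmic integral gives Li(11539) ≈ 1411.92. The difference π(x) − Li(x) ≈ -21.92 is typically negative for small/moderate x (Li(x) overestimates), though Littlewood's theorem shows this sign changes infinitely often.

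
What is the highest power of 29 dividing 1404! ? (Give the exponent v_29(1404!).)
v_29(1404!) = 49

Legendre's formula: v_p(n!) = Σ_{k ≥ 1} ⌊n / p^k⌋. For p = 29, n = 1404, the terms are:
  ⌊1404/29^1⌋ = ⌊1404/29⌋ = 48
  ⌊1404/29^2⌋ = ⌊1404/841⌋ = 1
(the next term ⌊1404/29^3⌋ = 0, terminating the sum). Summing: v_29(1404!) = 48 + 1 = 49.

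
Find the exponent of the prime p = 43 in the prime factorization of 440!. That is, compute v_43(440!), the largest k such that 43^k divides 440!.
v_43(440!) = 10

Legendre's formula: v_p(n!) = Σ_{k ≥ 1} ⌊n / p^k⌋. For p = 43, n = 440, the terms are:
  ⌊440/43^1⌋ = ⌊440/43⌋ = 10
(the next term ⌊440/43^2⌋ = 0, terminating the sum). Summing: v_43(440!) = 10 = 10.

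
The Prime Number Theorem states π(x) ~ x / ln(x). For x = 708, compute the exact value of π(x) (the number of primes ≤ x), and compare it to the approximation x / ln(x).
π(708) = 126;  x/ln(x) ≈ 107.89;  relative error ≈ 14.38%.

Directly count primes up to 708: π(708) = 126. The PNT approximation gives 708/ln(708) ≈ 708/6.56244 ≈ 107.89. Relative error (π(x) − x/ln(x)) / π(x) ≈ 14.38%; the approximation is known to undercount slightly (Li(x) is a better estimate).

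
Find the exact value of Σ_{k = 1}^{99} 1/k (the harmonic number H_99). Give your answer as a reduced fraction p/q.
H_99 = 360968703235711654233892612988250163157207/69720375229712477164533808935312303556800

Direct summation: H_99 = 1 + 1/2 + ... + 1/99. The least common denominator is lcm(1, ..., 99) = 69720375229712477164533808935312303556800; over this denominator the numerator is 69720375229712477164533808935312303556800 + 34860187614856238582266904467656151778400 + 23240125076570825721511269645104101185600 + 17430093807428119291133452233828075889200 + 13944075045942495432906761787062460711360 + 11620062538285412860755634822552050592800 + 9960053604244639594933401276473186222400 + 8715046903714059645566726116914037944600 + 7746708358856941907170423215034700395200 + 6972037522971247716453380893531230355680 + 6338215929973861560412164448664754868800 + 5810031269142706430377817411276025296400 + 5363105786900959781887216071947100273600 + 4980026802122319797466700638236593111200 + 4648025015314165144302253929020820237120 + 4357523451857029822783363058457018972300 + 4101198542924263362619635819724253150400 + 3873354179428470953585211607517350197600 + 3669493433142761956028095207121700187200 + 3486018761485623858226690446765615177840 + 3320017868081546531644467092157728740800 + 3169107964986930780206082224332377434400 + 3031320662161412050631904736317926241600 + 2905015634571353215188908705638012648200 + 2788815009188499086581352357412492142272 + 2681552893450479890943608035973550136800 + 2582236119618980635723474405011566798400 + 2490013401061159898733350319118296555600 + 2404150869990085419466683066734907019200 + 2324012507657082572151126964510410118560 + 2249044362248789585952703514042332372800 + 2178761725928514911391681529228509486150 + 2112738643324620520137388149554918289600 + 2050599271462131681309817909862126575200 + 1992010720848927918986680255294637244480 + 1936677089714235476792605803758675098800 + 1884334465667904788230643484738170366400 + 1834746716571380978014047603560850093600 + 1787701928966986593962405357315700091200 + 1743009380742811929113345223382807588920 + 1700496956822255540598385583788104964800 + 1660008934040773265822233546078864370400 + 1621404075109592492198460672914239617600 + 1584553982493465390103041112166188717200 + 1549341671771388381434084643006940079040 + 1515660331080706025315952368158963120800 + 1483412238930052705628378913517283054400 + 1452507817285676607594454352819006324100 + 1422864800606377084990485896639026603200 + 1394407504594249543290676178706246071136 + 1367066180974754454206545273241417716800 + 1340776446725239945471804017986775068400 + 1315478777919103342727052998779477425600 + 1291118059809490317861737202505783399200 + 1267643185994772312082432889732950973760 + 1245006700530579949366675159559148277800 + 1223164477714253985342698402373900062400 + 1202075434995042709733341533367453509600 + 1181701275079872494314132354835801755200 + 1162006253828541286075563482255205059280 + 1142956970978893068271046048119873828800 + 1124522181124394792976351757021166186400 + 1106672622693848843881489030719242913600 + 1089380862964257455695840764614254743075 + 1072621157380191956377443214389420054720 + 1056369321662310260068694074777459144800 + 1040602615368842942754235954258392590400 + 1025299635731065840654908954931063287600 + 1010440220720470683543968245439308747200 + 996005360424463959493340127647318622240 + 981977115911443340345546604722708500800 + 968338544857117738396302901879337549400 + 955073633283732563897723410072771281600 + 942167232833952394115321742369085183200 + 929605003062833028860450785804164047424 + 917373358285690489007023801780425046800 + 905459418567694508630309206952107838400 + 893850964483493296981202678657850045600 + 882536395312816166639668467535598779200 + 871504690371405964556672611691403794460 + 860745373206326878574491468337188932800 + 850248478411127770299192791894052482400 + 840004520839909363428118179943521729600 + 830004467020386632911116773039432185200 + 820239708584852672523927163944850630080 + 810702037554796246099230336457119808800 + 801383623330028473155561022244969006400 + 792276991246732695051520556083094358600 + 783375002581039069264424819497891051200 + 774670835885694190717042321503470039520 + 766157969557279968841030867421014324800 + 757830165540353012657976184079481560400 + 749681454082929861984234504680777457600 + 741706119465026352814189456758641527200 + 733898686628552391205619041424340037440 + 726253908642838303797227176409503162050 + 718766754945489455304472257065075294400 + 711432400303188542495242948319513301600 + 704246214441540173379129383184972763200 = 360968703235711654233892612988250163157207, so H_99 = 360968703235711654233892612988250163157207/69720375229712477164533808935312303556800 (already in lowest terms) ≈ 5.17738. (The PNT-adjacent estimate ln(99) + γ ≈ 5.17234 matches within O(1/n).)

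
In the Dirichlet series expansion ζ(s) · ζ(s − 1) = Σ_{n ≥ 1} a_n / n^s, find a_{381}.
σ(381) = 512

In the product (Σ m^0/m^s)(Σ k / k^s) = Σ (Σ_{d | n} d) / n^s, the coefficient of 1/n^s is σ(n) = Σ_{d | n} d. For n = 381, divisors are [1, 3, 127, 381]; summing: σ(381) = 512.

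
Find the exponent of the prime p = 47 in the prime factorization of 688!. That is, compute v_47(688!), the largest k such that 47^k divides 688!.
v_47(688!) = 14

Legendre's formula: v_p(n!) = Σ_{k ≥ 1} ⌊n / p^k⌋. For p = 47, n = 688, the terms are:
  ⌊688/47^1⌋ = ⌊688/47⌋ = 14
(the next term ⌊688/47^2⌋ = 0, terminating the sum). Summing: v_47(688!) = 14 = 14.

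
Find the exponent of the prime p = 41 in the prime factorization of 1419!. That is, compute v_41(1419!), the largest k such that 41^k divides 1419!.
v_41(1419!) = 34

Legendre's formula: v_p(n!) = Σ_{k ≥ 1} ⌊n / p^k⌋. For p = 41, n = 1419, the terms are:
  ⌊1419/41^1⌋ = ⌊1419/41⌋ = 34
(the next term ⌊1419/41^2⌋ = 0, terminating the sum). Summing: v_41(1419!) = 34 = 34.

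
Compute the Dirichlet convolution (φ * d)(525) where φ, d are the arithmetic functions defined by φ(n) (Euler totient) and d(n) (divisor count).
(φ * d)(525) = 992

Divisors of 525: [1, 3, 5, 7, 15, 21, 25, 35, 75, 105, 175, 525]. For each d | 525:
  d = 1: φ(1) · d(525/1) = 1 · 12 = 12
  d = 3: φ(3) · d(525/3) = 2 · 6 = 12
  d = 5: φ(5) · d(525/5) = 4 · 8 = 32
  d = 7: φ(7) · d(525/7) = 6 · 6 = 36
  d = 15: φ(15) · d(525/15) = 8 · 4 = 32
  d = 21: φ(21) · d(525/21) = 12 · 3 = 36
  d = 25: φ(25) · d(525/25) = 20 · 4 = 80
  d = 35: φ(35) · d(525/35) = 24 · 4 = 96
  d = 75: φ(75) · d(525/75) = 40 · 2 = 80
  d = 105: φ(105) · d(525/105) = 48 · 2 = 96
  d = 175: φ(175) · d(525/175) = 120 · 2 = 240
  d = 525: φ(525) · d(525/525) = 240 · 1 = 240
Summing: (φ * d)(525) = 12 + 12 + 32 + 36 + 32 + 36 + 80 + 96 + 80 + 96 + 240 + 240 = 992.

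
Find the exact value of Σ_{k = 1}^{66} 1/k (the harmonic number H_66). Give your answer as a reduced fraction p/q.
H_66 = 209060999005535159677640233/43787662374178602500420800

Direct summation: H_66 = 1 + 1/2 + ... + 1/66. The least common denominator is lcm(1, ..., 66) = 1182266884102822267511361600; over this denominator the numerator is 1182266884102822267511361600 + 591133442051411133755680800 + 394088961367607422503787200 + 295566721025705566877840400 + 236453376820564453502272320 + 197044480683803711251893600 + 168895269157546038215908800 + 147783360512852783438920200 + 131362987122535807501262400 + 118226688410282226751136160 + 107478807645711115228305600 + 98522240341901855625946800 + 90943606469447866731643200 + 84447634578773019107954400 + 78817792273521484500757440 + 73891680256426391719460100 + 69545110829577780441844800 + 65681493561267903750631200 + 62224572847516961447966400 + 59113344205141113375568080 + 56298423052515346071969600 + 53739403822855557614152800 + 51402908004470533370059200 + 49261120170950927812973400 + 47290675364112890700454464 + 45471803234723933365821600 + 43787662374178602500420800 + 42223817289386509553977200 + 40767823589752491983150400 + 39408896136760742250378720 + 38137641422671686048753600 + 36945840128213195859730050 + 35826269215237038409435200 + 34772555414788890220922400 + 33779053831509207643181760 + 32840746780633951875315600 + 31953159029806007230036800 + 31112286423758480723983200 + 30314535489815955577214400 + 29556672102570556687784040 + 28835777661044445549057600 + 28149211526257673035984800 + 27494578700065634128171200 + 26869701911427778807076400 + 26272597424507161500252480 + 25701454002235266685029600 + 25154614555379197181092800 + 24630560085475463906486700 + 24127895593935148316558400 + 23645337682056445350227232 + 23181703609859260147281600 + 22735901617361966682910800 + 22306922341562684292667200 + 21893831187089301250210400 + 21495761529142223045661120 + 21111908644693254776988600 + 20741524282505653815988800 + 20383911794876245991575200 + 20038421764454614703582400 + 19704448068380371125189360 + 19381424329554463401825600 + 19068820711335843024376800 + 18766141017505115357323200 + 18472920064106597929865025 + 18188721293889573346328640 + 17913134607618519204717600 = 5644646973149449311296286291, so H_66 = 5644646973149449311296286291/1182266884102822267511361600; reducing by gcd(5644646973149449311296286291, 1182266884102822267511361600) = 27 gives 209060999005535159677640233/43787662374178602500420800 ≈ 4.77443. (The PNT-adjacent estimate ln(66) + γ ≈ 4.76687 matches within O(1/n).)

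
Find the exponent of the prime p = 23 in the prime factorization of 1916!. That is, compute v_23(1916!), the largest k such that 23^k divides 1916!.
v_23(1916!) = 86

Legendre's formula: v_p(n!) = Σ_{k ≥ 1} ⌊n / p^k⌋. For p = 23, n = 1916, the terms are:
  ⌊1916/23^1⌋ = ⌊1916/23⌋ = 83
  ⌊1916/23^2⌋ = ⌊1916/529⌋ = 3
(the next term ⌊1916/23^3⌋ = 0, terminating the sum). Summing: v_23(1916!) = 83 + 3 = 86.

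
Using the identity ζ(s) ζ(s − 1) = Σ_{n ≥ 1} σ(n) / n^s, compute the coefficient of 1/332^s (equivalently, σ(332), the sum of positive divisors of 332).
σ(332) = 588

In the product (Σ m^0/m^s)(Σ k / k^s) = Σ (Σ_{d | n} d) / n^s, the coefficient of 1/n^s is σ(n) = Σ_{d | n} d. For n = 332, divisors are [1, 2, 4, 83, 166, 332]; summing: σ(332) = 588.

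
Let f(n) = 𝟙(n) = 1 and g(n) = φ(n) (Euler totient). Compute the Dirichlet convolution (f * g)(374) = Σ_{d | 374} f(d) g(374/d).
(𝟙 * φ)(374) = 374

Divisors of 374: [1, 2, 11, 17, 22, 34, 187, 374]. For each d | 374:
  d = 1: 𝟙(1) · φ(374/1) = 1 · 160 = 160
  d = 2: 𝟙(2) · φ(374/2) = 1 · 160 = 160
  d = 11: 𝟙(11) · φ(374/11) = 1 · 16 = 16
  d = 17: 𝟙(17) · φ(374/17) = 1 · 10 = 10
  d = 22: 𝟙(22) · φ(374/22) = 1 · 16 = 16
  d = 34: 𝟙(34) · φ(374/34) = 1 · 10 = 10
  d = 187: 𝟙(187) · φ(374/187) = 1 · 1 = 1
  d = 374: 𝟙(374) · φ(374/374) = 1 · 1 = 1
Summing: (𝟙 * φ)(374) = 160 + 160 + 16 + 10 + 16 + 10 + 1 + 1 = 374.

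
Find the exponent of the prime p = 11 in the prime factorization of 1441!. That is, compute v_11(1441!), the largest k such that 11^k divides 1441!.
v_11(1441!) = 143

Legendre's formula: v_p(n!) = Σ_{k ≥ 1} ⌊n / p^k⌋. For p = 11, n = 1441, the terms are:
  ⌊1441/11^1⌋ = ⌊1441/11⌋ = 131
  ⌊1441/11^2⌋ = ⌊1441/121⌋ = 11
  ⌊1441/11^3⌋ = ⌊1441/1331⌋ = 1
(the next term ⌊1441/11^4⌋ = 0, terminating the sum). Summing: v_11(1441!) = 131 + 11 + 1 = 143.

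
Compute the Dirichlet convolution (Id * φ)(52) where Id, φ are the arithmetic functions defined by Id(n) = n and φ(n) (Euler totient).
(Id * φ)(52) = 200

Divisors of 52: [1, 2, 4, 13, 26, 52]. For each d | 52:
  d = 1: Id(1) · φ(52/1) = 1 · 24 = 24
  d = 2: Id(2) · φ(52/2) = 2 · 12 = 24
  d = 4: Id(4) · φ(52/4) = 4 · 12 = 48
  d = 13: Id(13) · φ(52/13) = 13 · 2 = 26
  d = 26: Id(26) · φ(52/26) = 26 · 1 = 26
  d = 52: Id(52) · φ(52/52) = 52 · 1 = 52
Summing: (Id * φ)(52) = 24 + 24 + 48 + 26 + 26 + 52 = 200.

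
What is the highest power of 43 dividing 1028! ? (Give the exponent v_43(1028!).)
v_43(1028!) = 23

Legendre's formula: v_p(n!) = Σ_{k ≥ 1} ⌊n / p^k⌋. For p = 43, n = 1028, the terms are:
  ⌊1028/43^1⌋ = ⌊1028/43⌋ = 23
(the next term ⌊1028/43^2⌋ = 0, terminating the sum). Summing: v_43(1028!) = 23 = 23.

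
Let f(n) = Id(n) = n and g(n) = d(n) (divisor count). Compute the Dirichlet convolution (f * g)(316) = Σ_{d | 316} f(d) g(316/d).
(Id * d)(316) = 891

Divisors of 316: [1, 2, 4, 79, 158, 316]. For each d | 316:
  d = 1: Id(1) · d(316/1) = 1 · 6 = 6
  d = 2: Id(2) · d(316/2) = 2 · 4 = 8
  d = 4: Id(4) · d(316/4) = 4 · 2 = 8
  d = 79: Id(79) · d(316/79) = 79 · 3 = 237
  d = 158: Id(158) · d(316/158) = 158 · 2 = 316
  d = 316: Id(316) · d(316/316) = 316 · 1 = 316
Summing: (Id * d)(316) = 6 + 8 + 8 + 237 + 316 + 316 = 891.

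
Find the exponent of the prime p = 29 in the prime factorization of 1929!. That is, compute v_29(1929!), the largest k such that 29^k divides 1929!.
v_29(1929!) = 68

Legendre's formula: v_p(n!) = Σ_{k ≥ 1} ⌊n / p^k⌋. For p = 29, n = 1929, the terms are:
  ⌊1929/29^1⌋ = ⌊1929/29⌋ = 66
  ⌊1929/29^2⌋ = ⌊1929/841⌋ = 2
(the next term ⌊1929/29^3⌋ = 0, terminating the sum). Summing: v_29(1929!) = 66 + 2 = 68.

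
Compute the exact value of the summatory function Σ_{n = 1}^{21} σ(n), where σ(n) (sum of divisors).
Σ_{n ≤ 21} σ(n) = 371

Compute σ(n) for each 1 ≤ n ≤ 21: σ(1) = 1, σ(2) = 3, σ(3) = 4, σ(4) = 7, σ(5) = 6, σ(6) = 12, σ(7) = 8, σ(8) = 15, σ(9) = 13, σ(10) = 18, σ(11) = 12, σ(12) = 28, σ(13) = 14, σ(14) = 24, σ(15) = 24, σ(16) = 31, σ(17) = 18, σ(18) = 39, σ(19) = 20, σ(20) = 42, σ(21) = 32. Summing all 21 values: 371. (Average order: Σ_{n ≤ x} σ(n) ~ (π²/12) x². For x = 21, (π²/12)·21² ≈ 362.71.)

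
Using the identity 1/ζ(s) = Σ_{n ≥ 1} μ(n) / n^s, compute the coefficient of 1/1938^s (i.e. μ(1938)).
μ(1938) = 1

Factor n = 1938 = 2 · 3 · 17 · 19. μ(n) = 0 if any exponent ≥ 2 (not squarefree); otherwise μ(n) = (−1)^{ω(n)} where ω(n) is the number of distinct prime factors. Applying: μ(1938) = 1.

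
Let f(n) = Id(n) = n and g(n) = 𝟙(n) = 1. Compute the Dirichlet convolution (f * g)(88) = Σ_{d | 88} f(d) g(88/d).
(Id * 𝟙)(88) = 180

Divisors of 88: [1, 2, 4, 8, 11, 22, 44, 88]. For each d | 88:
  d = 1: Id(1) · 𝟙(88/1) = 1 · 1 = 1
  d = 2: Id(2) · 𝟙(88/2) = 2 · 1 = 2
  d = 4: Id(4) · 𝟙(88/4) = 4 · 1 = 4
  d = 8: Id(8) · 𝟙(88/8) = 8 · 1 = 8
  d = 11: Id(11) · 𝟙(88/11) = 11 · 1 = 11
  d = 22: Id(22) · 𝟙(88/22) = 22 · 1 = 22
  d = 44: Id(44) · 𝟙(88/44) = 44 · 1 = 44
  d = 88: Id(88) · 𝟙(88/88) = 88 · 1 = 88
Summing: (Id * 𝟙)(88) = 1 + 2 + 4 + 8 + 11 + 22 + 44 + 88 = 180.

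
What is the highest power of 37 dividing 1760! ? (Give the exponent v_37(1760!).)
v_37(1760!) = 48

Legendre's formula: v_p(n!) = Σ_{k ≥ 1} ⌊n / p^k⌋. For p = 37, n = 1760, the terms are:
  ⌊1760/37^1⌋ = ⌊1760/37⌋ = 47
  ⌊1760/37^2⌋ = ⌊1760/1369⌋ = 1
(the next term ⌊1760/37^3⌋ = 0, terminating the sum). Summing: v_37(1760!) = 47 + 1 = 48.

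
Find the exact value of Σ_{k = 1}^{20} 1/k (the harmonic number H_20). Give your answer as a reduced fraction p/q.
H_20 = 55835135/15519504

Direct summation: H_20 = 1 + 1/2 + ... + 1/20. The least common denominator is lcm(1, ..., 20) = 232792560; over this denominator the numerator is 232792560 + 116396280 + 77597520 + 58198140 + 46558512 + 38798760 + 33256080 + 29099070 + 25865840 + 23279256 + 21162960 + 19399380 + 17907120 + 16628040 + 15519504 + 14549535 + 13693680 + 12932920 + 12252240 + 11639628 = 837527025, so H_20 = 837527025/232792560; reducing by gcd(837527025, 232792560) = 15 gives 55835135/15519504 ≈ 3.59774. (The PNT-adjacent estimate ln(20) + γ ≈ 3.57295 matches within O(1/n).)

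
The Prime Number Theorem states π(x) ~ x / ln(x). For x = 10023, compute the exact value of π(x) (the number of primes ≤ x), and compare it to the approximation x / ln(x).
π(10023) = 1231;  x/ln(x) ≈ 1087.96;  relative error ≈ 11.62%.

Directly count primes up to 10023: π(10023) = 1231. The PNT approximation gives 10023/ln(10023) ≈ 10023/9.21264 ≈ 1087.96. Relative error (π(x) − x/ln(x)) / π(x) ≈ 11.62%; the approximation is known to undercount slightly (Li(x) is a better estimate).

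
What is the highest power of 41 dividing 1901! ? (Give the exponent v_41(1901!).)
v_41(1901!) = 47

Legendre's formula: v_p(n!) = Σ_{k ≥ 1} ⌊n / p^k⌋. For p = 41, n = 1901, the terms are:
  ⌊1901/41^1⌋ = ⌊1901/41⌋ = 46
  ⌊1901/41^2⌋ = ⌊1901/1681⌋ = 1
(the next term ⌊1901/41^3⌋ = 0, terminating the sum). Summing: v_41(1901!) = 46 + 1 = 47.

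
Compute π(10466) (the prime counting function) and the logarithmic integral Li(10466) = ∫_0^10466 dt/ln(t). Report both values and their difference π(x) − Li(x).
π(10466) = 1281;  Li(10466) ≈ 1296.61;  π(x) − Li(x) ≈ -15.61.

Direct count of primes ≤ 10466 gives π(10466) = 1281. Numerical evaluation of the logarithmic integral gives Li(10466) ≈ 1296.61. The difference π(x) − Li(x) ≈ -15.61 is typically negative for small/moderate x (Li(x) overestimates), though Littlewood's theorem shows this sign changes infinitely often.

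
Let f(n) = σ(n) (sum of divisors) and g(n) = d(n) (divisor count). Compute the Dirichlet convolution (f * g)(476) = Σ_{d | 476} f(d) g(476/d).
(σ * d)(476) = 3200

Divisors of 476: [1, 2, 4, 7, 14, 17, 28, 34, 68, 119, 238, 476]. For each d | 476:
  d = 1: σ(1) · d(476/1) = 1 · 12 = 12
  d = 2: σ(2) · d(476/2) = 3 · 8 = 24
  d = 4: σ(4) · d(476/4) = 7 · 4 = 28
  d = 7: σ(7) · d(476/7) = 8 · 6 = 48
  d = 14: σ(14) · d(476/14) = 24 · 4 = 96
  d = 17: σ(17) · d(476/17) = 18 · 6 = 108
  d = 28: σ(28) · d(476/28) = 56 · 2 = 112
  d = 34: σ(34) · d(476/34) = 54 · 4 = 216
  d = 68: σ(68) · d(476/68) = 126 · 2 = 252
  d = 119: σ(119) · d(476/119) = 144 · 3 = 432
  d = 238: σ(238) · d(476/238) = 432 · 2 = 864
  d = 476: σ(476) · d(476/476) = 1008 · 1 = 1008
Summing: (σ * d)(476) = 12 + 24 + 28 + 48 + 96 + 108 + 112 + 216 + 252 + 432 + 864 + 1008 = 3200.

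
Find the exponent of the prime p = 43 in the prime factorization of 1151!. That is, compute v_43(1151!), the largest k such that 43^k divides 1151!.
v_43(1151!) = 26

Legendre's formula: v_p(n!) = Σ_{k ≥ 1} ⌊n / p^k⌋. For p = 43, n = 1151, the terms are:
  ⌊1151/43^1⌋ = ⌊1151/43⌋ = 26
(the next term ⌊1151/43^2⌋ = 0, terminating the sum). Summing: v_43(1151!) = 26 = 26.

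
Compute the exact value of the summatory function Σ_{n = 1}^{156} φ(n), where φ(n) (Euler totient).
Σ_{n ≤ 156} φ(n) = 7404

Compute φ(n) for each 1 ≤ n ≤ 156: φ(1) = 1, φ(2) = 1, φ(3) = 2, φ(4) = 2, φ(5) = 4, φ(6) = 2, φ(7) = 6, φ(8) = 4, φ(9) = 6, φ(10) = 4, φ(11) = 10, φ(12) = 4, φ(13) = 12, φ(14) = 6, φ(15) = 8, φ(16) = 8, φ(17) = 16, φ(18) = 6, φ(19) = 18, φ(20) = 8, φ(21) = 12, φ(22) = 10, φ(23) = 22, φ(24) = 8, φ(25) = 20, φ(26) = 12, φ(27) = 18, φ(28) = 12, φ(29) = 28, φ(30) = 8, φ(31) = 30, φ(32) = 16, φ(33) = 20, φ(34) = 16, φ(35) = 24, φ(36) = 12, φ(37) = 36, φ(38) = 18, φ(39) = 24, φ(40) = 16, φ(41) = 40, φ(42) = 12, φ(43) = 42, φ(44) = 20, φ(45) = 24, φ(46) = 22, φ(47) = 46, φ(48) = 16, φ(49) = 42, φ(50) = 20, φ(51) = 32, φ(52) = 24, φ(53) = 52, φ(54) = 18, φ(55) = 40, φ(56) = 24, φ(57) = 36, φ(58) = 28, φ(59) = 58, φ(60) = 16, φ(61) = 60, φ(62) = 30, φ(63) = 36, φ(64) = 32, φ(65) = 48, φ(66) = 20, φ(67) = 66, φ(68) = 32, φ(69) = 44, φ(70) = 24, φ(71) = 70, φ(72) = 24, φ(73) = 72, φ(74) = 36, φ(75) = 40, φ(76) = 36, φ(77) = 60, φ(78) = 24, φ(79) = 78, φ(80) = 32, φ(81) = 54, φ(82) = 40, φ(83) = 82, φ(84) = 24, φ(85) = 64, φ(86) = 42, φ(87) = 56, φ(88) = 40, φ(89) = 88, φ(90) = 24, φ(91) = 72, φ(92) = 44, φ(93) = 60, φ(94) = 46, φ(95) = 72, φ(96) = 32, φ(97) = 96, φ(98) = 42, φ(99) = 60, φ(100) = 40, φ(101) = 100, φ(102) = 32, φ(103) = 102, φ(104) = 48, φ(105) = 48, φ(106) = 52, φ(107) = 106, φ(108) = 36, φ(109) = 108, φ(110) = 40, φ(111) = 72, φ(112) = 48, φ(113) = 112, φ(114) = 36, φ(115) = 88, φ(116) = 56, φ(117) = 72, φ(118) = 58, φ(119) = 96, φ(120) = 32, φ(121) = 110, φ(122) = 60, φ(123) = 80, φ(124) = 60, φ(125) = 100, φ(126) = 36, φ(127) = 126, φ(128) = 64, φ(129) = 84, φ(130) = 48, φ(131) = 130, φ(132) = 40, φ(133) = 108, φ(134) = 66, φ(135) = 72, φ(136) = 64, φ(137) = 136, φ(138) = 44, φ(139) = 138, φ(140) = 48, φ(141) = 92, φ(142) = 70, φ(143) = 120, φ(144) = 48, φ(145) = 112, φ(146) = 72, φ(147) = 84, φ(148) = 72, φ(149) = 148, φ(150) = 40, φ(151) = 150, φ(152) = 72, φ(153) = 96, φ(154) = 60, φ(155) = 120, φ(156) = 48. Summing all 156 values: 7404. (Average order: Σ_{n ≤ x} φ(n) ~ (3/π²) x². For x = 156, (3/π²)·156² ≈ 7397.26.)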